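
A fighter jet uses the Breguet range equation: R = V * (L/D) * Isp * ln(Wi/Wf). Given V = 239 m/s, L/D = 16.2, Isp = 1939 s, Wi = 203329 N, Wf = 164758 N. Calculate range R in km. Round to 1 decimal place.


Step 1: Coefficient = V * (L/D) * Isp = 239 * 16.2 * 1939 = 7507420.2 m
Step 2: Wi/Wf = 203329 / 164758 = 1.234107
Step 3: ln(1.234107) = 0.210348
Step 4: R = 7507420.2 * 0.210348 = 1579168.0 m = 1579.2 km

1579.2


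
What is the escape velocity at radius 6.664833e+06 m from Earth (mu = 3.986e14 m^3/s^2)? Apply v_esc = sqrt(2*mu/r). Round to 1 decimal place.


Step 1: 2*mu/r = 2 * 3.986e14 / 6.664833e+06 = 119612899.528
Step 2: v_esc = sqrt(119612899.528) = 10936.8 m/s

10936.8


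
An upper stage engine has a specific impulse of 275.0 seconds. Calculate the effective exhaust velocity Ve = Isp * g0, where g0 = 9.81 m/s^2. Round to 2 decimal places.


Step 1: Ve = Isp * g0 = 275.0 * 9.81
Step 2: Ve = 2697.75 m/s

2697.75


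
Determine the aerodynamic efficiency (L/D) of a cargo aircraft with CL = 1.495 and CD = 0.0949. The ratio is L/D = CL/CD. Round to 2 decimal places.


Step 1: L/D = CL / CD = 1.495 / 0.0949
Step 2: L/D = 15.75

15.75


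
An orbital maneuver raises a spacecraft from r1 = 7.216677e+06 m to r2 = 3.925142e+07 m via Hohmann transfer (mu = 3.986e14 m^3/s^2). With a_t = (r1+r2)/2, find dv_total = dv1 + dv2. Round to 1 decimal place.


Step 1: Transfer semi-major axis a_t = (7.216677e+06 + 3.925142e+07) / 2 = 2.323405e+07 m
Step 2: v1 (circular at r1) = sqrt(mu/r1) = 7431.9 m/s
Step 3: v_t1 = sqrt(mu*(2/r1 - 1/a_t)) = 9659.74 m/s
Step 4: dv1 = |9659.74 - 7431.9| = 2227.83 m/s
Step 5: v2 (circular at r2) = 3186.7 m/s, v_t2 = 1776.02 m/s
Step 6: dv2 = |3186.7 - 1776.02| = 1410.68 m/s
Step 7: Total delta-v = 2227.83 + 1410.68 = 3638.5 m/s

3638.5


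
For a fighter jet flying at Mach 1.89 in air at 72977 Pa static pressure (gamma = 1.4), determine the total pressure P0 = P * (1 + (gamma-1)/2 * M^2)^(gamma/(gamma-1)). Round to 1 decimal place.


Step 1: (gamma-1)/2 * M^2 = 0.2 * 3.5721 = 0.71442
Step 2: 1 + 0.71442 = 1.71442
Step 3: Exponent gamma/(gamma-1) = 3.5
Step 4: P0 = 72977 * 1.71442^3.5 = 481500.0 Pa

481500.0


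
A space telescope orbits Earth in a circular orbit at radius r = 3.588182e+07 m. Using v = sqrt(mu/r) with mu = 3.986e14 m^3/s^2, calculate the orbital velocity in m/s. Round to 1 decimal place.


Step 1: mu / r = 3.986e14 / 3.588182e+07 = 11108689.5815
Step 2: v = sqrt(11108689.5815) = 3333.0 m/s

3333.0


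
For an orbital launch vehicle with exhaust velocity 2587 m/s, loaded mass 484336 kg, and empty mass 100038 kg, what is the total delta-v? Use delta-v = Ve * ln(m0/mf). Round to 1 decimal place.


Step 1: Mass ratio m0/mf = 484336 / 100038 = 4.84152
Step 2: ln(4.84152) = 1.577229
Step 3: delta-v = 2587 * 1.577229 = 4080.3 m/s

4080.3


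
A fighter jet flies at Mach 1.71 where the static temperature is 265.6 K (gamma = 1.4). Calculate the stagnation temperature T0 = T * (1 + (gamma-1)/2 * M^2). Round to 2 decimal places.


Step 1: (gamma-1)/2 = 0.2
Step 2: M^2 = 2.9241
Step 3: 1 + 0.2 * 2.9241 = 1.58482
Step 4: T0 = 265.6 * 1.58482 = 420.93 K

420.93


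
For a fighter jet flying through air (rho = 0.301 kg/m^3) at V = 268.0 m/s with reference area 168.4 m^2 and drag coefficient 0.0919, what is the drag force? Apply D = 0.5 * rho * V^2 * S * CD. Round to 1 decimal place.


Step 1: Dynamic pressure q = 0.5 * 0.301 * 268.0^2 = 10809.512 Pa
Step 2: Drag D = q * S * CD = 10809.512 * 168.4 * 0.0919
Step 3: D = 167287.6 N

167287.6


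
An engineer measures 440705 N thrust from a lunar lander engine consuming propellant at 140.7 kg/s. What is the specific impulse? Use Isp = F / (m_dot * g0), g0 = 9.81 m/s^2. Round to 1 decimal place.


Step 1: m_dot * g0 = 140.7 * 9.81 = 1380.27
Step 2: Isp = 440705 / 1380.27 = 319.3 s

319.3


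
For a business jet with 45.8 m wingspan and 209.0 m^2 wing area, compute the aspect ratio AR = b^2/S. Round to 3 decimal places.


Step 1: b^2 = 45.8^2 = 2097.64
Step 2: AR = 2097.64 / 209.0 = 10.037

10.037


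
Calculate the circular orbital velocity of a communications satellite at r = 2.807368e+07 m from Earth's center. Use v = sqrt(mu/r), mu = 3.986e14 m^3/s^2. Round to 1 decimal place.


Step 1: mu / r = 3.986e14 / 2.807368e+07 = 14198352.3357
Step 2: v = sqrt(14198352.3357) = 3768.1 m/s

3768.1


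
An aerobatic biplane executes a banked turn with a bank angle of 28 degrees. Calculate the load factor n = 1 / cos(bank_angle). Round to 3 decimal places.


Step 1: Convert 28 degrees to radians = 0.488692
Step 2: cos(28 deg) = 0.882948
Step 3: n = 1 / 0.882948 = 1.133

1.133


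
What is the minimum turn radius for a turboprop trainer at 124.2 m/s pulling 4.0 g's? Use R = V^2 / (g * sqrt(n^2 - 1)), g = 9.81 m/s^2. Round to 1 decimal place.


Step 1: V^2 = 124.2^2 = 15425.64
Step 2: n^2 - 1 = 4.0^2 - 1 = 15.0
Step 3: sqrt(15.0) = 3.872983
Step 4: R = 15425.64 / (9.81 * 3.872983) = 406.0 m

406.0


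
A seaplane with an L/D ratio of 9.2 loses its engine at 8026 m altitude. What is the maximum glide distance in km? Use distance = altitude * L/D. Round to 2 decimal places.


Step 1: Glide distance = altitude * L/D = 8026 * 9.2 = 73839.2 m
Step 2: Convert to km: 73839.2 / 1000 = 73.84 km

73.84


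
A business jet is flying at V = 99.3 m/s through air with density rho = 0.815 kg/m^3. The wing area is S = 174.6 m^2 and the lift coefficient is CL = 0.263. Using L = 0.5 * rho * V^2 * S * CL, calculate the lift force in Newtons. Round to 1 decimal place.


Step 1: Calculate dynamic pressure q = 0.5 * 0.815 * 99.3^2 = 0.5 * 0.815 * 9860.49 = 4018.1497 Pa
Step 2: Multiply by wing area and lift coefficient: L = 4018.1497 * 174.6 * 0.263
Step 3: L = 701568.9333 * 0.263 = 184512.6 N

184512.6


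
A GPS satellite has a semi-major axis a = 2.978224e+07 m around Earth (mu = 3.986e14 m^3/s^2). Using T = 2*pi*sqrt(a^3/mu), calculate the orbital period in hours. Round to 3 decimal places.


Step 1: a^3 / mu = 2.641631e+22 / 3.986e14 = 6.627272e+07
Step 2: sqrt(6.627272e+07) = 8140.8057 s
Step 3: T = 2*pi * 8140.8057 = 51150.19 s
Step 4: T in hours = 51150.19 / 3600 = 14.208 hours

14.208


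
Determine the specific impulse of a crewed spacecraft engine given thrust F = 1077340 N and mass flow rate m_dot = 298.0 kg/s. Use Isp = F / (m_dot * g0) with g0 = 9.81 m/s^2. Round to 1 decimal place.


Step 1: m_dot * g0 = 298.0 * 9.81 = 2923.38
Step 2: Isp = 1077340 / 2923.38 = 368.5 s

368.5


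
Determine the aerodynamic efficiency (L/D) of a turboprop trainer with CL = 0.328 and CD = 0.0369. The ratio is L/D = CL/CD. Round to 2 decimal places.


Step 1: L/D = CL / CD = 0.328 / 0.0369
Step 2: L/D = 8.89

8.89


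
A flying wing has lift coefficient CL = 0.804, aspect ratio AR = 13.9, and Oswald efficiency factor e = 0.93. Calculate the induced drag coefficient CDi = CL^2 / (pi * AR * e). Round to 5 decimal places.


Step 1: CL^2 = 0.804^2 = 0.646416
Step 2: pi * AR * e = 3.14159 * 13.9 * 0.93 = 40.611368
Step 3: CDi = 0.646416 / 40.611368 = 0.01592

0.01592


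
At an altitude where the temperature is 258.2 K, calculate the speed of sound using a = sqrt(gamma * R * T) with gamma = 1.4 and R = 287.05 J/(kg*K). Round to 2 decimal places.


Step 1: gamma * R * T = 1.4 * 287.05 * 258.2 = 103762.834
Step 2: a = sqrt(103762.834) = 322.12 m/s

322.12


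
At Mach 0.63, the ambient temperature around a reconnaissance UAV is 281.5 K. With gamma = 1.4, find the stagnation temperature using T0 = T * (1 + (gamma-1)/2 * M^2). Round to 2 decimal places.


Step 1: (gamma-1)/2 = 0.2
Step 2: M^2 = 0.3969
Step 3: 1 + 0.2 * 0.3969 = 1.07938
Step 4: T0 = 281.5 * 1.07938 = 303.85 K

303.85


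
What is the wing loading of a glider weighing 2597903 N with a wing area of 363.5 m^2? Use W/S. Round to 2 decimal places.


Step 1: Wing loading = W / S = 2597903 / 363.5
Step 2: Wing loading = 7146.91 N/m^2

7146.91


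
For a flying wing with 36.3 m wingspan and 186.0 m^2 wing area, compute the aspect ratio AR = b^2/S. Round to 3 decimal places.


Step 1: b^2 = 36.3^2 = 1317.69
Step 2: AR = 1317.69 / 186.0 = 7.084

7.084


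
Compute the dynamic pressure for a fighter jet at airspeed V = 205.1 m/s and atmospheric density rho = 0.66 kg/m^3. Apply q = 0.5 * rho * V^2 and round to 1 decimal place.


Step 1: V^2 = 205.1^2 = 42066.01
Step 2: q = 0.5 * 0.66 * 42066.01
Step 3: q = 13881.8 Pa

13881.8


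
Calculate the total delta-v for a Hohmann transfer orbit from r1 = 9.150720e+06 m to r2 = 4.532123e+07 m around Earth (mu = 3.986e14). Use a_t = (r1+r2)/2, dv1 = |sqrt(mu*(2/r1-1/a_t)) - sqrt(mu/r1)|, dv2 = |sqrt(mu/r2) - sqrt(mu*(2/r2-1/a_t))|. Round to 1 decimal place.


Step 1: Transfer semi-major axis a_t = (9.150720e+06 + 4.532123e+07) / 2 = 2.723598e+07 m
Step 2: v1 (circular at r1) = sqrt(mu/r1) = 6599.96 m/s
Step 3: v_t1 = sqrt(mu*(2/r1 - 1/a_t)) = 8513.74 m/s
Step 4: dv1 = |8513.74 - 6599.96| = 1913.78 m/s
Step 5: v2 (circular at r2) = 2965.64 m/s, v_t2 = 1718.99 m/s
Step 6: dv2 = |2965.64 - 1718.99| = 1246.64 m/s
Step 7: Total delta-v = 1913.78 + 1246.64 = 3160.4 m/s

3160.4


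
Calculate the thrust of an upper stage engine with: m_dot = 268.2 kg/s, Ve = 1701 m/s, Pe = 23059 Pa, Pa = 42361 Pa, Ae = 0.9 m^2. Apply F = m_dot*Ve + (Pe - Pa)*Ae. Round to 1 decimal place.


Step 1: Momentum thrust = m_dot * Ve = 268.2 * 1701 = 456208.2 N
Step 2: Pressure thrust = (Pe - Pa) * Ae = (23059 - 42361) * 0.9 = -17371.8 N
Step 3: Total thrust F = 456208.2 + -17371.8 = 438836.4 N

438836.4


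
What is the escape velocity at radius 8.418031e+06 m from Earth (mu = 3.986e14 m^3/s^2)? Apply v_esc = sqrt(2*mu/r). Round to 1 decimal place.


Step 1: 2*mu/r = 2 * 3.986e14 / 8.418031e+06 = 94701480.6669
Step 2: v_esc = sqrt(94701480.6669) = 9731.5 m/s

9731.5


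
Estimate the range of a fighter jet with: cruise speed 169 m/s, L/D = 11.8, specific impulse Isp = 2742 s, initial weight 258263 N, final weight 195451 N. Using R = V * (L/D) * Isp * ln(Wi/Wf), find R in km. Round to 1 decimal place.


Step 1: Coefficient = V * (L/D) * Isp = 169 * 11.8 * 2742 = 5468096.4 m
Step 2: Wi/Wf = 258263 / 195451 = 1.32137
Step 3: ln(1.32137) = 0.278669
Step 4: R = 5468096.4 * 0.278669 = 1523787.5 m = 1523.8 km

1523.8


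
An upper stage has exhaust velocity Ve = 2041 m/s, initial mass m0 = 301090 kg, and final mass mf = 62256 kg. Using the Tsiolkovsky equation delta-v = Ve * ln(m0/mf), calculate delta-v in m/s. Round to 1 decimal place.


Step 1: Mass ratio m0/mf = 301090 / 62256 = 4.836321
Step 2: ln(4.836321) = 1.576154
Step 3: delta-v = 2041 * 1.576154 = 3216.9 m/s

3216.9


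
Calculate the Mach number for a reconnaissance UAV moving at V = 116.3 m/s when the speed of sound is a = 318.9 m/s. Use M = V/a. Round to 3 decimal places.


Step 1: M = V / a = 116.3 / 318.9
Step 2: M = 0.365

0.365


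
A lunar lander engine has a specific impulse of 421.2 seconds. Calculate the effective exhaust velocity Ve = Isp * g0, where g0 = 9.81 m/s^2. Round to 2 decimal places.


Step 1: Ve = Isp * g0 = 421.2 * 9.81
Step 2: Ve = 4131.97 m/s

4131.97


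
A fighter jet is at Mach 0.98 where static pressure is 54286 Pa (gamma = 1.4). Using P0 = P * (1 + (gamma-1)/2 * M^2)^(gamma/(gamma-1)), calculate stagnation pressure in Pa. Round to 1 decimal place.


Step 1: (gamma-1)/2 * M^2 = 0.2 * 0.9604 = 0.19208
Step 2: 1 + 0.19208 = 1.19208
Step 3: Exponent gamma/(gamma-1) = 3.5
Step 4: P0 = 54286 * 1.19208^3.5 = 100405.3 Pa

100405.3


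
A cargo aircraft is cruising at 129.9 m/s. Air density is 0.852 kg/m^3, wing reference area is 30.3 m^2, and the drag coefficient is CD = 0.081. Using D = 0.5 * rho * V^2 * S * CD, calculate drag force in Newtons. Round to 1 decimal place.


Step 1: Dynamic pressure q = 0.5 * 0.852 * 129.9^2 = 7188.3283 Pa
Step 2: Drag D = q * S * CD = 7188.3283 * 30.3 * 0.081
Step 3: D = 17642.3 N

17642.3


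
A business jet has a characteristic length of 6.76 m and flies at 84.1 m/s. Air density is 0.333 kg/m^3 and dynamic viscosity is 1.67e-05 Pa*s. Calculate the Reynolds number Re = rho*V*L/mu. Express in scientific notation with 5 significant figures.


Step 1: Numerator = rho * V * L = 0.333 * 84.1 * 6.76 = 189.315828
Step 2: Re = 189.315828 / 1.67e-05
Step 3: Re = 1.1336e+07

1.1336e+07


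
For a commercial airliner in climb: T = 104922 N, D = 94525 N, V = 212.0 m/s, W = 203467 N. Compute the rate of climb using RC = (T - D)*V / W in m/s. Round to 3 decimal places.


Step 1: Excess thrust = T - D = 104922 - 94525 = 10397 N
Step 2: Excess power = 10397 * 212.0 = 2204164.0 W
Step 3: RC = 2204164.0 / 203467 = 10.833 m/s

10.833


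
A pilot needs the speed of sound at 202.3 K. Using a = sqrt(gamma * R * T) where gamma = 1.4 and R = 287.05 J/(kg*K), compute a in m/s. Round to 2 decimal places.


Step 1: gamma * R * T = 1.4 * 287.05 * 202.3 = 81298.301
Step 2: a = sqrt(81298.301) = 285.13 m/s

285.13


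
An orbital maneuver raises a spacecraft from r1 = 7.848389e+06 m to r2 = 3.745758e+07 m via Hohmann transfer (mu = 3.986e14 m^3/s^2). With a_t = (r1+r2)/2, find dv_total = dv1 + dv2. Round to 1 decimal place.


Step 1: Transfer semi-major axis a_t = (7.848389e+06 + 3.745758e+07) / 2 = 2.265298e+07 m
Step 2: v1 (circular at r1) = sqrt(mu/r1) = 7126.53 m/s
Step 3: v_t1 = sqrt(mu*(2/r1 - 1/a_t)) = 9164.01 m/s
Step 4: dv1 = |9164.01 - 7126.53| = 2037.48 m/s
Step 5: v2 (circular at r2) = 3262.11 m/s, v_t2 = 1920.11 m/s
Step 6: dv2 = |3262.11 - 1920.11| = 1342.0 m/s
Step 7: Total delta-v = 2037.48 + 1342.0 = 3379.5 m/s

3379.5


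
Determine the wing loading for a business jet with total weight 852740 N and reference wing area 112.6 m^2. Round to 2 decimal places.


Step 1: Wing loading = W / S = 852740 / 112.6
Step 2: Wing loading = 7573.18 N/m^2

7573.18


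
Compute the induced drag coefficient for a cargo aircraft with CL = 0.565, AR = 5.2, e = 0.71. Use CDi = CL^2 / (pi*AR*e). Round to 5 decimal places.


Step 1: CL^2 = 0.565^2 = 0.319225
Step 2: pi * AR * e = 3.14159 * 5.2 * 0.71 = 11.59876
Step 3: CDi = 0.319225 / 11.59876 = 0.02752

0.02752


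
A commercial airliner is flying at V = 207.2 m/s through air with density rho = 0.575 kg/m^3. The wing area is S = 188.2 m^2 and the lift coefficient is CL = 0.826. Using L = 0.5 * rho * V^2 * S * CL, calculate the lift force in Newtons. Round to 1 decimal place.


Step 1: Calculate dynamic pressure q = 0.5 * 0.575 * 207.2^2 = 0.5 * 0.575 * 42931.84 = 12342.904 Pa
Step 2: Multiply by wing area and lift coefficient: L = 12342.904 * 188.2 * 0.826
Step 3: L = 2322934.5328 * 0.826 = 1918743.9 N

1918743.9


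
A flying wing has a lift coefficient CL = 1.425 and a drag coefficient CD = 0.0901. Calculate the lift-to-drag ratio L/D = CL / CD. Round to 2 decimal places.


Step 1: L/D = CL / CD = 1.425 / 0.0901
Step 2: L/D = 15.82

15.82


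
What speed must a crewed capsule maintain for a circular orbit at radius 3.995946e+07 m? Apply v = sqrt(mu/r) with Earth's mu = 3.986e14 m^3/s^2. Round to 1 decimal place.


Step 1: mu / r = 3.986e14 / 3.995946e+07 = 9975109.7738
Step 2: v = sqrt(9975109.7738) = 3158.3 m/s

3158.3


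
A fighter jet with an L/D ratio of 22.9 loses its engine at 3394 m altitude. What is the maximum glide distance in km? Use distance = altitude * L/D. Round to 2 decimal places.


Step 1: Glide distance = altitude * L/D = 3394 * 22.9 = 77722.6 m
Step 2: Convert to km: 77722.6 / 1000 = 77.72 km

77.72


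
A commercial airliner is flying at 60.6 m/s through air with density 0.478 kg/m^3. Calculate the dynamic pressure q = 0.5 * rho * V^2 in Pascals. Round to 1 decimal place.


Step 1: V^2 = 60.6^2 = 3672.36
Step 2: q = 0.5 * 0.478 * 3672.36
Step 3: q = 877.7 Pa

877.7


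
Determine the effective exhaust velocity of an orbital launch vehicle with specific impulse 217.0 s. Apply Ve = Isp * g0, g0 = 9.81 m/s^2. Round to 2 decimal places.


Step 1: Ve = Isp * g0 = 217.0 * 9.81
Step 2: Ve = 2128.77 m/s

2128.77


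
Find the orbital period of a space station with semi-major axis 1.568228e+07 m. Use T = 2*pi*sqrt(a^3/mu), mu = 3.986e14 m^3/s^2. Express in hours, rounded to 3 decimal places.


Step 1: a^3 / mu = 3.856804e+21 / 3.986e14 = 9.675877e+06
Step 2: sqrt(9.675877e+06) = 3110.6071 s
Step 3: T = 2*pi * 3110.6071 = 19544.52 s
Step 4: T in hours = 19544.52 / 3600 = 5.429 hours

5.429


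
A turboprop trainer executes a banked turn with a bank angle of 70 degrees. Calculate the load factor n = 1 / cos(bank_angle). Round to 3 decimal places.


Step 1: Convert 70 degrees to radians = 1.22173
Step 2: cos(70 deg) = 0.34202
Step 3: n = 1 / 0.34202 = 2.924

2.924


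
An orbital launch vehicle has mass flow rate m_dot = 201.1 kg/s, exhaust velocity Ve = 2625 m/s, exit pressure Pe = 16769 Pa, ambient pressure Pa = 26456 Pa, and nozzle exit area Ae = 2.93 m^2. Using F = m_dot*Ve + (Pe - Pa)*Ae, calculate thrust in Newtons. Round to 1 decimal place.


Step 1: Momentum thrust = m_dot * Ve = 201.1 * 2625 = 527887.5 N
Step 2: Pressure thrust = (Pe - Pa) * Ae = (16769 - 26456) * 2.93 = -28382.91 N
Step 3: Total thrust F = 527887.5 + -28382.91 = 499504.6 N

499504.6


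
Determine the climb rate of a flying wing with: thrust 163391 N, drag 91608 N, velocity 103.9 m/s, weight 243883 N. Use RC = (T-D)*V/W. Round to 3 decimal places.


Step 1: Excess thrust = T - D = 163391 - 91608 = 71783 N
Step 2: Excess power = 71783 * 103.9 = 7458253.7 W
Step 3: RC = 7458253.7 / 243883 = 30.581 m/s

30.581


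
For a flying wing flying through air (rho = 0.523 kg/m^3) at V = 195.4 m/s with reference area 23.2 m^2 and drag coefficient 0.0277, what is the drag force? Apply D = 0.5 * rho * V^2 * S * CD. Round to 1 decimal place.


Step 1: Dynamic pressure q = 0.5 * 0.523 * 195.4^2 = 9984.3733 Pa
Step 2: Drag D = q * S * CD = 9984.3733 * 23.2 * 0.0277
Step 3: D = 6416.4 N

6416.4


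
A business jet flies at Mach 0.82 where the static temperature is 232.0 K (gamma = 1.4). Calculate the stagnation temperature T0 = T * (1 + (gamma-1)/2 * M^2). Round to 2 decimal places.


Step 1: (gamma-1)/2 = 0.2
Step 2: M^2 = 0.6724
Step 3: 1 + 0.2 * 0.6724 = 1.13448
Step 4: T0 = 232.0 * 1.13448 = 263.20 K

263.20


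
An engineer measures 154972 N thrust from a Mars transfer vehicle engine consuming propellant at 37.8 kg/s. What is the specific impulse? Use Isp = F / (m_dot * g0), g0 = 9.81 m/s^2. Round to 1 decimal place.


Step 1: m_dot * g0 = 37.8 * 9.81 = 370.82
Step 2: Isp = 154972 / 370.82 = 417.9 s

417.9


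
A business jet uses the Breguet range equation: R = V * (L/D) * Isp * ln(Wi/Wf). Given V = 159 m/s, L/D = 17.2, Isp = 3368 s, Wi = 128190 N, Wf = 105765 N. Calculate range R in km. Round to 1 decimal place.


Step 1: Coefficient = V * (L/D) * Isp = 159 * 17.2 * 3368 = 9210806.4 m
Step 2: Wi/Wf = 128190 / 105765 = 1.212027
Step 3: ln(1.212027) = 0.192294
Step 4: R = 9210806.4 * 0.192294 = 1771181.8 m = 1771.2 km

1771.2


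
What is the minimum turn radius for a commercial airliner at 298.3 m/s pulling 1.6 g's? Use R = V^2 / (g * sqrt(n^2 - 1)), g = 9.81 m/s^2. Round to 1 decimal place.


Step 1: V^2 = 298.3^2 = 88982.89
Step 2: n^2 - 1 = 1.6^2 - 1 = 1.56
Step 3: sqrt(1.56) = 1.249
Step 4: R = 88982.89 / (9.81 * 1.249) = 7262.3 m

7262.3


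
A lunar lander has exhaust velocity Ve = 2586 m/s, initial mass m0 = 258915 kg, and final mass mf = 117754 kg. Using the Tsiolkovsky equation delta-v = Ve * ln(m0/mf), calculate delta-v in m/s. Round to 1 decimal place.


Step 1: Mass ratio m0/mf = 258915 / 117754 = 2.198779
Step 2: ln(2.198779) = 0.787902
Step 3: delta-v = 2586 * 0.787902 = 2037.5 m/s

2037.5


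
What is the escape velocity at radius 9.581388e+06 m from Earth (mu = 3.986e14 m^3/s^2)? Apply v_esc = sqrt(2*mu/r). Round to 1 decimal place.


Step 1: 2*mu/r = 2 * 3.986e14 / 9.581388e+06 = 83202976.4372
Step 2: v_esc = sqrt(83202976.4372) = 9121.6 m/s

9121.6


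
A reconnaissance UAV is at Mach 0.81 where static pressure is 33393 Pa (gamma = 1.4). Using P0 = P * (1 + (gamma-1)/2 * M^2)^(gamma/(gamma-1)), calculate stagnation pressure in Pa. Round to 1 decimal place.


Step 1: (gamma-1)/2 * M^2 = 0.2 * 0.6561 = 0.13122
Step 2: 1 + 0.13122 = 1.13122
Step 3: Exponent gamma/(gamma-1) = 3.5
Step 4: P0 = 33393 * 1.13122^3.5 = 51412.7 Pa

51412.7


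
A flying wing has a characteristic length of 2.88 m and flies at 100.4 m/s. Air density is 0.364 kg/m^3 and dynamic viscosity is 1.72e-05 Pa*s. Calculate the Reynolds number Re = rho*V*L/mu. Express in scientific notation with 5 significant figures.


Step 1: Numerator = rho * V * L = 0.364 * 100.4 * 2.88 = 105.251328
Step 2: Re = 105.251328 / 1.72e-05
Step 3: Re = 6.1193e+06

6.1193e+06


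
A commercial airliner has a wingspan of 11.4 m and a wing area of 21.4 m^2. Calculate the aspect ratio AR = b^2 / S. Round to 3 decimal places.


Step 1: b^2 = 11.4^2 = 129.96
Step 2: AR = 129.96 / 21.4 = 6.073

6.073


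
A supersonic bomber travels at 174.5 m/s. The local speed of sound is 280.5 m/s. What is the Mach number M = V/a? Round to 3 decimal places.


Step 1: M = V / a = 174.5 / 280.5
Step 2: M = 0.622

0.622


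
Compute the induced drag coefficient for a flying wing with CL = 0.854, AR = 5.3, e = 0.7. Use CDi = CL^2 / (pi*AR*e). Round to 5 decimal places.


Step 1: CL^2 = 0.854^2 = 0.729316
Step 2: pi * AR * e = 3.14159 * 5.3 * 0.7 = 11.655309
Step 3: CDi = 0.729316 / 11.655309 = 0.06257

0.06257


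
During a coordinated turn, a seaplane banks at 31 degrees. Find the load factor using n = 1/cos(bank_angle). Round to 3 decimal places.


Step 1: Convert 31 degrees to radians = 0.541052
Step 2: cos(31 deg) = 0.857167
Step 3: n = 1 / 0.857167 = 1.167

1.167


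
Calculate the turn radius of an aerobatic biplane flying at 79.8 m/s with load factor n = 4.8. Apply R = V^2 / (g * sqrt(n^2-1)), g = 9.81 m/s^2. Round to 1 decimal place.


Step 1: V^2 = 79.8^2 = 6368.04
Step 2: n^2 - 1 = 4.8^2 - 1 = 22.04
Step 3: sqrt(22.04) = 4.694678
Step 4: R = 6368.04 / (9.81 * 4.694678) = 138.3 m

138.3


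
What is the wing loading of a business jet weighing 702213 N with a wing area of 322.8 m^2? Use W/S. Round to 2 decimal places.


Step 1: Wing loading = W / S = 702213 / 322.8
Step 2: Wing loading = 2175.38 N/m^2

2175.38


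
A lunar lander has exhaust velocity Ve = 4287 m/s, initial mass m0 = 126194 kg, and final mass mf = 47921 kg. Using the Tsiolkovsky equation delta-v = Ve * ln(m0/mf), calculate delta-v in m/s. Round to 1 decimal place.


Step 1: Mass ratio m0/mf = 126194 / 47921 = 2.633376
Step 2: ln(2.633376) = 0.968267
Step 3: delta-v = 4287 * 0.968267 = 4151.0 m/s

4151.0


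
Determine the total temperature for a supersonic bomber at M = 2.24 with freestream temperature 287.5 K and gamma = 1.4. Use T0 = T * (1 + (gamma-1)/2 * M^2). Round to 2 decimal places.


Step 1: (gamma-1)/2 = 0.2
Step 2: M^2 = 5.0176
Step 3: 1 + 0.2 * 5.0176 = 2.00352
Step 4: T0 = 287.5 * 2.00352 = 576.01 K

576.01


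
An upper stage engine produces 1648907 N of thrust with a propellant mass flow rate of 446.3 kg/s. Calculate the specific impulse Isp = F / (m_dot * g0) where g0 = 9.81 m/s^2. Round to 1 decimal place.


Step 1: m_dot * g0 = 446.3 * 9.81 = 4378.2
Step 2: Isp = 1648907 / 4378.2 = 376.6 s

376.6


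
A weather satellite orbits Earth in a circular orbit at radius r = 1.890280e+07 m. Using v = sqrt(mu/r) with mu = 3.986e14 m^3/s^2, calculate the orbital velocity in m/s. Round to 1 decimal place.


Step 1: mu / r = 3.986e14 / 1.890280e+07 = 21086823.1162
Step 2: v = sqrt(21086823.1162) = 4592.0 m/s

4592.0


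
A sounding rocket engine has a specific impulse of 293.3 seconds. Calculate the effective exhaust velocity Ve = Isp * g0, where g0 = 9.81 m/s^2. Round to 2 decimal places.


Step 1: Ve = Isp * g0 = 293.3 * 9.81
Step 2: Ve = 2877.27 m/s

2877.27


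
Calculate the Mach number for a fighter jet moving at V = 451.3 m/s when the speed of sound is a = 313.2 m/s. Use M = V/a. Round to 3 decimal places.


Step 1: M = V / a = 451.3 / 313.2
Step 2: M = 1.441

1.441


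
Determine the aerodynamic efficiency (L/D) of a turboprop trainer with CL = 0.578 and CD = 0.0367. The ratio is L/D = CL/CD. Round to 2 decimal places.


Step 1: L/D = CL / CD = 0.578 / 0.0367
Step 2: L/D = 15.75

15.75


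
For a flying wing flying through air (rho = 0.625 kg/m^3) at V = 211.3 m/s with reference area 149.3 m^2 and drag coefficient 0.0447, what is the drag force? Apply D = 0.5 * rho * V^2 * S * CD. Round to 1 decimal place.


Step 1: Dynamic pressure q = 0.5 * 0.625 * 211.3^2 = 13952.4031 Pa
Step 2: Drag D = q * S * CD = 13952.4031 * 149.3 * 0.0447
Step 3: D = 93114.3 N

93114.3


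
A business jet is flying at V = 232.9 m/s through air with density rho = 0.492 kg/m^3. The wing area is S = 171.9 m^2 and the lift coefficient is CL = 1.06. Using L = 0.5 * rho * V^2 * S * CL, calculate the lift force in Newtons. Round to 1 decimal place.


Step 1: Calculate dynamic pressure q = 0.5 * 0.492 * 232.9^2 = 0.5 * 0.492 * 54242.41 = 13343.6329 Pa
Step 2: Multiply by wing area and lift coefficient: L = 13343.6329 * 171.9 * 1.06
Step 3: L = 2293770.4886 * 1.06 = 2431396.7 N

2431396.7


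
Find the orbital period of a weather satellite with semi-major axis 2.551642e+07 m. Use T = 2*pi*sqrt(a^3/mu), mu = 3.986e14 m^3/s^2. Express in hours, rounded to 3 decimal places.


Step 1: a^3 / mu = 1.661343e+22 / 3.986e14 = 4.167945e+07
Step 2: sqrt(4.167945e+07) = 6455.962 s
Step 3: T = 2*pi * 6455.962 = 40564.01 s
Step 4: T in hours = 40564.01 / 3600 = 11.268 hours

11.268


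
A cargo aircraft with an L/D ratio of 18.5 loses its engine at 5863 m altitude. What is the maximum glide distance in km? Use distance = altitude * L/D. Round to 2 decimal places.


Step 1: Glide distance = altitude * L/D = 5863 * 18.5 = 108465.5 m
Step 2: Convert to km: 108465.5 / 1000 = 108.47 km

108.47


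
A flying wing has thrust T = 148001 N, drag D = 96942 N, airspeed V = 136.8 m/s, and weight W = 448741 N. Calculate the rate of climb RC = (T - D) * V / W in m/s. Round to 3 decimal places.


Step 1: Excess thrust = T - D = 148001 - 96942 = 51059 N
Step 2: Excess power = 51059 * 136.8 = 6984871.2 W
Step 3: RC = 6984871.2 / 448741 = 15.565 m/s

15.565


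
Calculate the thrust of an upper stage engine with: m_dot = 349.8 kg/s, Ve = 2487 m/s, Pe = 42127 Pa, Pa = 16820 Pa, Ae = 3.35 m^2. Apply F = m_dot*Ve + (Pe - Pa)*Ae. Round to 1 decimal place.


Step 1: Momentum thrust = m_dot * Ve = 349.8 * 2487 = 869952.6 N
Step 2: Pressure thrust = (Pe - Pa) * Ae = (42127 - 16820) * 3.35 = 84778.45 N
Step 3: Total thrust F = 869952.6 + 84778.45 = 954731.1 N

954731.1


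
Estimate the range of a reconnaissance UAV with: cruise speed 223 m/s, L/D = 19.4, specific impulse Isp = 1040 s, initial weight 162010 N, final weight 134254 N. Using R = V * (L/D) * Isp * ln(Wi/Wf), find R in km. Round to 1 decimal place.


Step 1: Coefficient = V * (L/D) * Isp = 223 * 19.4 * 1040 = 4499248.0 m
Step 2: Wi/Wf = 162010 / 134254 = 1.206742
Step 3: ln(1.206742) = 0.187925
Step 4: R = 4499248.0 * 0.187925 = 845519.1 m = 845.5 km

845.5


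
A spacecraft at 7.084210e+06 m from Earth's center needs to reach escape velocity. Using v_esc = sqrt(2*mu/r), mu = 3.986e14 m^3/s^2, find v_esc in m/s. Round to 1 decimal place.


Step 1: 2*mu/r = 2 * 3.986e14 / 7.084210e+06 = 112531954.8686
Step 2: v_esc = sqrt(112531954.8686) = 10608.1 m/s

10608.1


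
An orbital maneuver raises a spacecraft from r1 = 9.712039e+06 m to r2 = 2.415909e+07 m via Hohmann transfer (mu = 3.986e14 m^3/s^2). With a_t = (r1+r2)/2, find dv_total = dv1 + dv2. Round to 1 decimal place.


Step 1: Transfer semi-major axis a_t = (9.712039e+06 + 2.415909e+07) / 2 = 1.693556e+07 m
Step 2: v1 (circular at r1) = sqrt(mu/r1) = 6406.39 m/s
Step 3: v_t1 = sqrt(mu*(2/r1 - 1/a_t)) = 7651.63 m/s
Step 4: dv1 = |7651.63 - 6406.39| = 1245.24 m/s
Step 5: v2 (circular at r2) = 4061.89 m/s, v_t2 = 3075.98 m/s
Step 6: dv2 = |4061.89 - 3075.98| = 985.91 m/s
Step 7: Total delta-v = 1245.24 + 985.91 = 2231.1 m/s

2231.1


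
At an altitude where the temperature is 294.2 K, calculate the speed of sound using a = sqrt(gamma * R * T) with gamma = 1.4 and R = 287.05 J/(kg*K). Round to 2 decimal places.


Step 1: gamma * R * T = 1.4 * 287.05 * 294.2 = 118230.154
Step 2: a = sqrt(118230.154) = 343.85 m/s

343.85


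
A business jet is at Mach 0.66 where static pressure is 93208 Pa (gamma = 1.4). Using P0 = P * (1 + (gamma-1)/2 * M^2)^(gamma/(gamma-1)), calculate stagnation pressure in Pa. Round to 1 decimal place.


Step 1: (gamma-1)/2 * M^2 = 0.2 * 0.4356 = 0.08712
Step 2: 1 + 0.08712 = 1.08712
Step 3: Exponent gamma/(gamma-1) = 3.5
Step 4: P0 = 93208 * 1.08712^3.5 = 124860.3 Pa

124860.3


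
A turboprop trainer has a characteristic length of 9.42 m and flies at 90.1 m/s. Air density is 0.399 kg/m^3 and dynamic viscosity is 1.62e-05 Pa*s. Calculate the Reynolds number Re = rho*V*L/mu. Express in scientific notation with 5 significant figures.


Step 1: Numerator = rho * V * L = 0.399 * 90.1 * 9.42 = 338.648058
Step 2: Re = 338.648058 / 1.62e-05
Step 3: Re = 2.0904e+07

2.0904e+07


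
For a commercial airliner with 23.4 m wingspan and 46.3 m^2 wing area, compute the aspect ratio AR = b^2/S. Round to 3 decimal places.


Step 1: b^2 = 23.4^2 = 547.56
Step 2: AR = 547.56 / 46.3 = 11.826

11.826


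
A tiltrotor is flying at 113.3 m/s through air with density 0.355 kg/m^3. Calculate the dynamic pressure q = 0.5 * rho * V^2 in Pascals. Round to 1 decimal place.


Step 1: V^2 = 113.3^2 = 12836.89
Step 2: q = 0.5 * 0.355 * 12836.89
Step 3: q = 2278.5 Pa

2278.5


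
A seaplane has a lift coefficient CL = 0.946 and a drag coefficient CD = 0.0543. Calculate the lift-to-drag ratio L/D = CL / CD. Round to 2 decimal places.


Step 1: L/D = CL / CD = 0.946 / 0.0543
Step 2: L/D = 17.42

17.42


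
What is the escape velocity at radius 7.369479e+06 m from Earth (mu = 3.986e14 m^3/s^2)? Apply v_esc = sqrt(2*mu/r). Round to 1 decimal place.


Step 1: 2*mu/r = 2 * 3.986e14 / 7.369479e+06 = 108175896.8307
Step 2: v_esc = sqrt(108175896.8307) = 10400.8 m/s

10400.8


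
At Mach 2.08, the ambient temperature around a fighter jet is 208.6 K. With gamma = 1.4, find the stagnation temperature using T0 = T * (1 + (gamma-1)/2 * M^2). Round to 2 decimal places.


Step 1: (gamma-1)/2 = 0.2
Step 2: M^2 = 4.3264
Step 3: 1 + 0.2 * 4.3264 = 1.86528
Step 4: T0 = 208.6 * 1.86528 = 389.10 K

389.10


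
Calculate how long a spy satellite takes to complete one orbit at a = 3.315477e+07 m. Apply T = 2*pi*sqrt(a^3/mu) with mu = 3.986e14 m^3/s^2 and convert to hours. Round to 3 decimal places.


Step 1: a^3 / mu = 3.644501e+22 / 3.986e14 = 9.143254e+07
Step 2: sqrt(9.143254e+07) = 9562.0362 s
Step 3: T = 2*pi * 9562.0362 = 60080.05 s
Step 4: T in hours = 60080.05 / 3600 = 16.689 hours

16.689


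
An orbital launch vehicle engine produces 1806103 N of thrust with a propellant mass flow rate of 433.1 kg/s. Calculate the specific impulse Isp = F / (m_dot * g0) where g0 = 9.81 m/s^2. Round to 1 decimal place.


Step 1: m_dot * g0 = 433.1 * 9.81 = 4248.71
Step 2: Isp = 1806103 / 4248.71 = 425.1 s

425.1


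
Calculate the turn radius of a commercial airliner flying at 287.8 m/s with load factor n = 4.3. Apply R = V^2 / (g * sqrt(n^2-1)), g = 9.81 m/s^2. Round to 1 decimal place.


Step 1: V^2 = 287.8^2 = 82828.84
Step 2: n^2 - 1 = 4.3^2 - 1 = 17.49
Step 3: sqrt(17.49) = 4.182105
Step 4: R = 82828.84 / (9.81 * 4.182105) = 2018.9 m

2018.9


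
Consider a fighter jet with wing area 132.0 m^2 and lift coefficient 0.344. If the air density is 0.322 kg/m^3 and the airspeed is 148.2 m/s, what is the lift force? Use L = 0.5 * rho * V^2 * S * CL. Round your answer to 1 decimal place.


Step 1: Calculate dynamic pressure q = 0.5 * 0.322 * 148.2^2 = 0.5 * 0.322 * 21963.24 = 3536.0816 Pa
Step 2: Multiply by wing area and lift coefficient: L = 3536.0816 * 132.0 * 0.344
Step 3: L = 466762.7765 * 0.344 = 160566.4 N

160566.4


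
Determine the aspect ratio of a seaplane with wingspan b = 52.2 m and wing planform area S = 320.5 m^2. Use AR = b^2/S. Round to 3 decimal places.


Step 1: b^2 = 52.2^2 = 2724.84
Step 2: AR = 2724.84 / 320.5 = 8.502

8.502


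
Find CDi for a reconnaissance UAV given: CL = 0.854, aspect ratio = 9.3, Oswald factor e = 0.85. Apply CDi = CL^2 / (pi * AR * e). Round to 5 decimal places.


Step 1: CL^2 = 0.854^2 = 0.729316
Step 2: pi * AR * e = 3.14159 * 9.3 * 0.85 = 24.83429
Step 3: CDi = 0.729316 / 24.83429 = 0.02937

0.02937


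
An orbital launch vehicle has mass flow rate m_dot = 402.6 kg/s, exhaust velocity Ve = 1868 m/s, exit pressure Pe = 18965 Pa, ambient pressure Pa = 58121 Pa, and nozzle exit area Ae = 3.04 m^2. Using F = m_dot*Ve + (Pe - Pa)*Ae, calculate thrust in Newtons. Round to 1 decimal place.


Step 1: Momentum thrust = m_dot * Ve = 402.6 * 1868 = 752056.8 N
Step 2: Pressure thrust = (Pe - Pa) * Ae = (18965 - 58121) * 3.04 = -119034.24 N
Step 3: Total thrust F = 752056.8 + -119034.24 = 633022.6 N

633022.6


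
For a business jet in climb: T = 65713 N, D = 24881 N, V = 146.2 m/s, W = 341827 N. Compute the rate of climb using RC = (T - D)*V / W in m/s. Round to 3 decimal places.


Step 1: Excess thrust = T - D = 65713 - 24881 = 40832 N
Step 2: Excess power = 40832 * 146.2 = 5969638.4 W
Step 3: RC = 5969638.4 / 341827 = 17.464 m/s

17.464


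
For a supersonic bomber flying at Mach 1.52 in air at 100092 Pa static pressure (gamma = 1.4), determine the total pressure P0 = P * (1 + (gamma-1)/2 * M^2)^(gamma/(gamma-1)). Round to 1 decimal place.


Step 1: (gamma-1)/2 * M^2 = 0.2 * 2.3104 = 0.46208
Step 2: 1 + 0.46208 = 1.46208
Step 3: Exponent gamma/(gamma-1) = 3.5
Step 4: P0 = 100092 * 1.46208^3.5 = 378266.9 Pa

378266.9


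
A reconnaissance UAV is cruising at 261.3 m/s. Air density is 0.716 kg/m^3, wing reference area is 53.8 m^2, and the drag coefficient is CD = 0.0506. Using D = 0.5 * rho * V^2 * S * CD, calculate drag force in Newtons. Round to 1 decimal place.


Step 1: Dynamic pressure q = 0.5 * 0.716 * 261.3^2 = 24443.413 Pa
Step 2: Drag D = q * S * CD = 24443.413 * 53.8 * 0.0506
Step 3: D = 66541.8 N

66541.8


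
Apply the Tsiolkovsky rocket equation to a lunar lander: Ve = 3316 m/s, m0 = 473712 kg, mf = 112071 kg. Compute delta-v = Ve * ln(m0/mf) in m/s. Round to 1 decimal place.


Step 1: Mass ratio m0/mf = 473712 / 112071 = 4.226892
Step 2: ln(4.226892) = 1.441467
Step 3: delta-v = 3316 * 1.441467 = 4779.9 m/s

4779.9


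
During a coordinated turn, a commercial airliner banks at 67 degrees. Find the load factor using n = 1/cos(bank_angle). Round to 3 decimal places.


Step 1: Convert 67 degrees to radians = 1.169371
Step 2: cos(67 deg) = 0.390731
Step 3: n = 1 / 0.390731 = 2.559

2.559


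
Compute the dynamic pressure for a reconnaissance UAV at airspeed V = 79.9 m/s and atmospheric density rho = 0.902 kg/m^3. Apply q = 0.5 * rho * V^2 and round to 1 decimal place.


Step 1: V^2 = 79.9^2 = 6384.01
Step 2: q = 0.5 * 0.902 * 6384.01
Step 3: q = 2879.2 Pa

2879.2


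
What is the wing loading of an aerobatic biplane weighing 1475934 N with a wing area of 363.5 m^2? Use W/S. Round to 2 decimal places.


Step 1: Wing loading = W / S = 1475934 / 363.5
Step 2: Wing loading = 4060.34 N/m^2

4060.34


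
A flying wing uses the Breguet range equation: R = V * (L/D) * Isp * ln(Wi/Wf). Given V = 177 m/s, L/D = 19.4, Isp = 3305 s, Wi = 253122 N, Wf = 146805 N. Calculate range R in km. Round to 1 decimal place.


Step 1: Coefficient = V * (L/D) * Isp = 177 * 19.4 * 3305 = 11348709.0 m
Step 2: Wi/Wf = 253122 / 146805 = 1.724206
Step 3: ln(1.724206) = 0.544766
Step 4: R = 11348709.0 * 0.544766 = 6182395.5 m = 6182.4 km

6182.4


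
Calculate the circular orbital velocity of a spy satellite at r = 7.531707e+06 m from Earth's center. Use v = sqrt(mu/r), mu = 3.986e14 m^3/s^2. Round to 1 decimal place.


Step 1: mu / r = 3.986e14 / 7.531707e+06 = 52922929.6891
Step 2: v = sqrt(52922929.6891) = 7274.8 m/s

7274.8


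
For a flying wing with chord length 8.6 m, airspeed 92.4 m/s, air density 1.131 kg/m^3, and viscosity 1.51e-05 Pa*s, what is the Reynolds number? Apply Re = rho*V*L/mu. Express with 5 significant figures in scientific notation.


Step 1: Numerator = rho * V * L = 1.131 * 92.4 * 8.6 = 898.73784
Step 2: Re = 898.73784 / 1.51e-05
Step 3: Re = 5.9519e+07

5.9519e+07


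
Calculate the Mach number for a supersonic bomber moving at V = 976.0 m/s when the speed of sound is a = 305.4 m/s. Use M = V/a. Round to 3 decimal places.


Step 1: M = V / a = 976.0 / 305.4
Step 2: M = 3.196

3.196


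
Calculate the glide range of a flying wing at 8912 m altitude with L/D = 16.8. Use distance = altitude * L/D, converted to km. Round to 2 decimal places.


Step 1: Glide distance = altitude * L/D = 8912 * 16.8 = 149721.6 m
Step 2: Convert to km: 149721.6 / 1000 = 149.72 km

149.72


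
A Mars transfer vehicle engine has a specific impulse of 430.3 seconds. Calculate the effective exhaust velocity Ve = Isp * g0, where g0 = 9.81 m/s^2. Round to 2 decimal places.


Step 1: Ve = Isp * g0 = 430.3 * 9.81
Step 2: Ve = 4221.24 m/s

4221.24


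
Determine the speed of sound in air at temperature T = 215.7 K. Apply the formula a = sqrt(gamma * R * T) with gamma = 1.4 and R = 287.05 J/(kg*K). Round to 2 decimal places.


Step 1: gamma * R * T = 1.4 * 287.05 * 215.7 = 86683.359
Step 2: a = sqrt(86683.359) = 294.42 m/s

294.42


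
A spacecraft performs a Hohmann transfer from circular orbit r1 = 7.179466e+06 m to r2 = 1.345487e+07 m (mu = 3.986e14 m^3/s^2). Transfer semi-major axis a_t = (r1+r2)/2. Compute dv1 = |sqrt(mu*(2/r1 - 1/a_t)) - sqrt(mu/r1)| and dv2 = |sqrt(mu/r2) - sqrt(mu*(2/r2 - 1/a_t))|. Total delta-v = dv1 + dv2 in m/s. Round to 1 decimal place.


Step 1: Transfer semi-major axis a_t = (7.179466e+06 + 1.345487e+07) / 2 = 1.031717e+07 m
Step 2: v1 (circular at r1) = sqrt(mu/r1) = 7451.14 m/s
Step 3: v_t1 = sqrt(mu*(2/r1 - 1/a_t)) = 8509.07 m/s
Step 4: dv1 = |8509.07 - 7451.14| = 1057.93 m/s
Step 5: v2 (circular at r2) = 5442.88 m/s, v_t2 = 4540.41 m/s
Step 6: dv2 = |5442.88 - 4540.41| = 902.48 m/s
Step 7: Total delta-v = 1057.93 + 902.48 = 1960.4 m/s

1960.4


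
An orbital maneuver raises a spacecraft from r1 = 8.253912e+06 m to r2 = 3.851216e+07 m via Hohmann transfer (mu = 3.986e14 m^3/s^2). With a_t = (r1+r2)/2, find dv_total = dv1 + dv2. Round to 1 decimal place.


Step 1: Transfer semi-major axis a_t = (8.253912e+06 + 3.851216e+07) / 2 = 2.338304e+07 m
Step 2: v1 (circular at r1) = sqrt(mu/r1) = 6949.26 m/s
Step 3: v_t1 = sqrt(mu*(2/r1 - 1/a_t)) = 8918.41 m/s
Step 4: dv1 = |8918.41 - 6949.26| = 1969.14 m/s
Step 5: v2 (circular at r2) = 3217.14 m/s, v_t2 = 1911.39 m/s
Step 6: dv2 = |3217.14 - 1911.39| = 1305.75 m/s
Step 7: Total delta-v = 1969.14 + 1305.75 = 3274.9 m/s

3274.9


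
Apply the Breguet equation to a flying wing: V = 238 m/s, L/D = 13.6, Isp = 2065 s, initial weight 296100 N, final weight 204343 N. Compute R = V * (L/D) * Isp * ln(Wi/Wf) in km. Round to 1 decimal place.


Step 1: Coefficient = V * (L/D) * Isp = 238 * 13.6 * 2065 = 6683992.0 m
Step 2: Wi/Wf = 296100 / 204343 = 1.449034
Step 3: ln(1.449034) = 0.370897
Step 4: R = 6683992.0 * 0.370897 = 2479074.5 m = 2479.1 km

2479.1


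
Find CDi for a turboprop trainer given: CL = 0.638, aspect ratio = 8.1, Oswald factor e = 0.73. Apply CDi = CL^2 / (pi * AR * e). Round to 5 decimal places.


Step 1: CL^2 = 0.638^2 = 0.407044
Step 2: pi * AR * e = 3.14159 * 8.1 * 0.73 = 18.576237
Step 3: CDi = 0.407044 / 18.576237 = 0.02191

0.02191


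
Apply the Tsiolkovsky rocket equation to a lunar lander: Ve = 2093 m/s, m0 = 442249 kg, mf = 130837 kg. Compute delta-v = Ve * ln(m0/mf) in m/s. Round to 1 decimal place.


Step 1: Mass ratio m0/mf = 442249 / 130837 = 3.380152
Step 2: ln(3.380152) = 1.217921
Step 3: delta-v = 2093 * 1.217921 = 2549.1 m/s

2549.1
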